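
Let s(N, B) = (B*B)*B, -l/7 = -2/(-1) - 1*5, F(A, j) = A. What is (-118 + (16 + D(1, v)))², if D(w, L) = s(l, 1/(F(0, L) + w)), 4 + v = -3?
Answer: 10201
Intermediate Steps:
v = -7 (v = -4 - 3 = -7)
l = 21 (l = -7*(-2/(-1) - 1*5) = -7*(-2*(-1) - 5) = -7*(2 - 5) = -7*(-3) = 21)
s(N, B) = B³ (s(N, B) = B²*B = B³)
D(w, L) = w⁻³ (D(w, L) = (1/(0 + w))³ = (1/w)³ = w⁻³)
(-118 + (16 + D(1, v)))² = (-118 + (16 + 1⁻³))² = (-118 + (16 + 1))² = (-118 + 17)² = (-101)² = 10201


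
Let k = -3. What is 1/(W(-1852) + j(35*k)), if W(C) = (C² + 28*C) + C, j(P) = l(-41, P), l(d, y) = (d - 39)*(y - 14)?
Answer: 1/3385716 ≈ 2.9536e-7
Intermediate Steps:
l(d, y) = (-39 + d)*(-14 + y)
j(P) = 1120 - 80*P (j(P) = 546 - 39*P - 14*(-41) - 41*P = 546 - 39*P + 574 - 41*P = 1120 - 80*P)
W(C) = C² + 29*C
1/(W(-1852) + j(35*k)) = 1/(-1852*(29 - 1852) + (1120 - 2800*(-3))) = 1/(-1852*(-1823) + (1120 - 80*(-105))) = 1/(3376196 + (1120 + 8400)) = 1/(3376196 + 9520) = 1/3385716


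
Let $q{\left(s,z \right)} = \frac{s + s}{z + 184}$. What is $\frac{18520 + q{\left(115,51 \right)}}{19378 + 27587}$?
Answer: $\frac{290162}{735785} \approx 0.39436$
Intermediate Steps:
$q{\left(s,z \right)} = \frac{2 s}{184 + z}$
$\frac{18520 + q{\left(115,51 \right)}}{19378 + 27587} = \frac{18520 + 2 \cdot 115 \frac{1}{184 + 51}}{19378 + 27587} = \frac{18520 + 2 \cdot 115 \cdot \frac{1}{235}}{46965} = \left(18520 + 2 \cdot 115 \cdot \frac{1}{235}\right) \frac{1}{46965} = \left(18520 + \frac{46}{47}\right) \frac{1}{46965} = \frac{870486}{47} \cdot \frac{1}{46965} = \frac{290162}{735785}$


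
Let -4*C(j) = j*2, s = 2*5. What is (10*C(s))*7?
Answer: -350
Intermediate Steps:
s = 10
C(j) = -j/2 (C(j) = -j*2/4 = -j/2)
(10*C(s))*7 = (10*(-½*10))*7 = (10*(-5))*7 = -50*7 = -350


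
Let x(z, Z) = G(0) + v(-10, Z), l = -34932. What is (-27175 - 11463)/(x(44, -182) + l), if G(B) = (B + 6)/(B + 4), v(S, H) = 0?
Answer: 77276/69861 ≈ 1.1061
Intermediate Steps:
G(B) = (6 + B)/(4 + B)
x(z, Z) = 3/2 (x(z, Z) = (6 + 0)/(4 + 0) + 0 = 6/4 + 0 = (¼)*6 + 0 = 3/2 + 0 = 3/2)
(-27175 - 11463)/(x(44, -182) + l) = (-27175 - 11463)/(3/2 - 34932) = -38638/(-69861/2) = -38638*(-2/69861) = 77276/69861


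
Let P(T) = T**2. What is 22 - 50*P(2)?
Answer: -178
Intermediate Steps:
22 - 50*P(2) = 22 - 50*2**2 = 22 - 50*4 = 22 - 200 = -178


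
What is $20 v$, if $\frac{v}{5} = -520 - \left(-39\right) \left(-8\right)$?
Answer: $-83200$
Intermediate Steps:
$v = -4160$ ($v = 5 \left(-520 - \left(-39\right) \left(-8\right)\right) = 5 \left(-520 - 312\right) = 5 \left(-832\right) = -4160$)
$20 v = 20 \left(-4160\right) = -83200$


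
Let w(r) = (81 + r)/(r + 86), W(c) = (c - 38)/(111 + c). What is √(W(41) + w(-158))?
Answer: √14155/114 ≈ 1.0436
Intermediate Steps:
W(c) = (-38 + c)/(111 + c)
w(r) = (81 + r)/(86 + r)
√(W(41) + w(-158)) = √((-38 + 41)/(111 + 41) + (81 - 158)/(86 - 158)) = √(3/152 - 77/(-72)) = √((1/152)*3 - 1/72*(-77)) = √(3/152 + 77/72) = √(745/684) = √14155/114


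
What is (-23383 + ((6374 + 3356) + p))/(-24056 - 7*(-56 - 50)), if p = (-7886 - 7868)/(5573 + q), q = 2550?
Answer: 110919073/189379622 ≈ 0.58570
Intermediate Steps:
p = -15754/8123 (p = (-7886 - 7868)/(5573 + 2550) = -15754/8123 ≈ -1.9394)
(-23383 + ((6374 + 3356) + p))/(-24056 - 7*(-56 - 50)) = (-23383 + ((6374 + 3356) - 15754/8123))/(-24056 - 7*(-56 - 50)) = (-23383 + (9730 - 15754/8123))/(-24056 - 7*(-106)) = (-23383 + 79021036/8123)/(-24056 + 742) = -110919073/8123/(-23314) = -110919073/8123*(-1/23314) = 110919073/189379622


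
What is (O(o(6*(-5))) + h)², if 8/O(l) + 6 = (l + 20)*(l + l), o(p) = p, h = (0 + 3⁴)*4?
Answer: 9260597824/88209 ≈ 1.0498e+5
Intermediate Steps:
h = 324 (h = (0 + 81)*4 = 81*4 = 324)
O(l) = 8/(-6 + 2*l*(20 + l)) (O(l) = 8/(-6 + (l + 20)*(l + l)) = 8/(-6 + (20 + l)*(2*l)) = 8/(-6 + 2*l*(20 + l)))
(O(o(6*(-5))) + h)² = (4/(-3 + (6*(-5))² + 20*(6*(-5))) + 324)² = (4/(-3 + (-30)² + 20*(-30)) + 324)² = (4/(-3 + 900 - 600) + 324)² = (4/297 + 324)² = (96232/297)² = 9260597824/88209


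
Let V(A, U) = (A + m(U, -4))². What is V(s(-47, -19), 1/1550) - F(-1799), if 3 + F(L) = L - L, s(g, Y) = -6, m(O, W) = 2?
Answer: 19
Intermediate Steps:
F(L) = -3 (F(L) = -3 + (L - L) = -3 + 0 = -3)
V(A, U) = (2 + A)² (V(A, U) = (A + 2)² = (2 + A)²)
V(s(-47, -19), 1/1550) - F(-1799) = (2 - 6)² - 1*(-3) = (-4)² + 3 = 16 + 3 = 19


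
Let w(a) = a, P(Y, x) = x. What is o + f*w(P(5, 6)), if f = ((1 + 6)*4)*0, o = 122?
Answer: 122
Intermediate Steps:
f = 0 (f = (7*4)*0 = 28*0 = 0)
o + f*w(P(5, 6)) = 122 + 0*6 = 122 + 0 = 122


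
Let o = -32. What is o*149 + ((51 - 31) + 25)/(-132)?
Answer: -209807/44 ≈ -4768.3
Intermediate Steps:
o*149 + ((51 - 31) + 25)/(-132) = -32*149 + ((51 - 31) + 25)/(-132) = -4768 + (20 + 25)*(-1/132) = -4768 + 45*(-1/132) = -4768 - 15/44 = -209807/44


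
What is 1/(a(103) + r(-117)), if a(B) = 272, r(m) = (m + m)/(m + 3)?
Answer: 19/5207 ≈ 0.0036489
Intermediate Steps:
r(m) = 2*m/(3 + m) (r(m) = (2*m)/(3 + m) = 2*m/(3 + m))
1/(a(103) + r(-117)) = 1/(272 + 2*(-117)/(3 - 117)) = 1/(272 + 2*(-117)/(-114)) = 1/(272 + 2*(-117)*(-1/114)) = 1/(272 + 39/19) = 1/(5207/19) = 19/5207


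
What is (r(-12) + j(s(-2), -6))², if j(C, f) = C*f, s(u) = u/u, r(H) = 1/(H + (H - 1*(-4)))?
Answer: 14641/400 ≈ 36.602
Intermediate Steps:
r(H) = 1/(4 + 2*H) (r(H) = 1/(H + (H + 4)) = 1/(H + (4 + H)) = 1/(4 + 2*H))
s(u) = 1
(r(-12) + j(s(-2), -6))² = (1/(2*(2 - 12)) + 1*(-6))² = ((½)/(-10) - 6)² = ((½)*(-⅒) - 6)² = (-1/20 - 6)² = (-121/20)² = 14641/400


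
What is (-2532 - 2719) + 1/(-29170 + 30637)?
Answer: -7703216/1467 ≈ -5251.0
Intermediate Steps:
(-2532 - 2719) + 1/(-29170 + 30637) = -5251 + 1/1467 = -7703216/1467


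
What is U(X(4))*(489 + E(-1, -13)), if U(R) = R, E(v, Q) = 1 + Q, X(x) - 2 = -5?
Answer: -1431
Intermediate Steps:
X(x) = -3 (X(x) = 2 - 5 = -3)
U(X(4))*(489 + E(-1, -13)) = -3*(489 + (1 - 13)) = -3*(489 - 12) = -3*477 = -1431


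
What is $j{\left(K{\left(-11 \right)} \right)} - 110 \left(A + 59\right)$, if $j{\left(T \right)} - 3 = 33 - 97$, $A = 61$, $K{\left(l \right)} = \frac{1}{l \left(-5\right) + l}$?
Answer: $-13261$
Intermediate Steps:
$K{\left(l \right)} = - \frac{1}{4 l}$ ($K{\left(l \right)} = \frac{1}{- 5 l + l} = \frac{1}{\left(-4\right) l} = - \frac{1}{4 l}$)
$j{\left(T \right)} = -61$ ($j{\left(T \right)} = 3 + \left(33 - 97\right) = 3 - 64 = -61$)
$j{\left(K{\left(-11 \right)} \right)} - 110 \left(A + 59\right) = -61 - 110 \left(61 + 59\right) = -61 - 13200 = -13261$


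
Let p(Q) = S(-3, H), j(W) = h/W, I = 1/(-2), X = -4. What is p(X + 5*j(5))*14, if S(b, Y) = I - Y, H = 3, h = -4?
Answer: -49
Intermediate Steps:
I = -½ (I = 1*(-½) = -½ ≈ -0.50000)
j(W) = -4/W
S(b, Y) = -½ - Y
p(Q) = -7/2 (p(Q) = -½ - 1*3 = -½ - 3 = -7/2)
p(X + 5*j(5))*14 = -7/2*14 = -49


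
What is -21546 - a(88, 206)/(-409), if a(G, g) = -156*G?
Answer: -8826042/409 ≈ -21580.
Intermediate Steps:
-21546 - a(88, 206)/(-409) = -21546 - (-156*88)/(-409) = -21546 - (-13728)*(-1)/409 = -21546 - 1*13728/409 = -21546 - 13728/409 = -8826042/409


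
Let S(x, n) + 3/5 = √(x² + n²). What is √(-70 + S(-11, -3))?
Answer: √(-1765 + 25*√130)/5 ≈ 7.694*I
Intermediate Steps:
S(x, n) = -⅗ + √(n² + x²) (S(x, n) = -⅗ + √(x² + n²) = -⅗ + √(n² + x²))
√(-70 + S(-11, -3)) = √(-70 + (-⅗ + √((-3)² + (-11)²))) = √(-70 + (-⅗ + √(9 + 121))) = √(-70 + (-⅗ + √130)) = √(-353/5 + √130)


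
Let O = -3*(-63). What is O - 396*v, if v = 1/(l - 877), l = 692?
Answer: 35361/185 ≈ 191.14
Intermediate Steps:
v = -1/185 (v = 1/(692 - 877) = 1/(-185) = -1/185 ≈ -0.0054054)
O = 189
O - 396*v = 189 - 396*(-1/185) = 189 + 396/185 = 35361/185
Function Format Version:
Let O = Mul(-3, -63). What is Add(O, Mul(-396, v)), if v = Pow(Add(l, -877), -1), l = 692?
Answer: Rational(35361, 185) ≈ 191.14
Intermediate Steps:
v = Rational(-1, 185) (v = Pow(Add(692, -877), -1) = Pow(-185, -1) = Rational(-1, 185) ≈ -0.0054054)
O = 189
Add(O, Mul(-396, v)) = Add(189, Mul(-396, Rational(-1, 185))) = Add(189, Rational(396, 185)) = Rational(35361, 185)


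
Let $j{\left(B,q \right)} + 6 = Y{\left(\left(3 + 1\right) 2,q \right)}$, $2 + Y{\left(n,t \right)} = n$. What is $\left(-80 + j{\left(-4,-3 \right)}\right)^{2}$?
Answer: $6400$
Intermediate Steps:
$Y{\left(n,t \right)} = -2 + n$
$j{\left(B,q \right)} = 0$ ($j{\left(B,q \right)} = -6 - \left(2 - \left(3 + 1\right) 2\right) = -6 + \left(-2 + 4 \cdot 2\right) = -6 + \left(-2 + 8\right) = -6 + 6 = 0$)
$\left(-80 + j{\left(-4,-3 \right)}\right)^{2} = \left(-80 + 0\right)^{2} = \left(-80\right)^{2} = 6400$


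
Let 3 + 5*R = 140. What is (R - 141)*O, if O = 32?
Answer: -18176/5 ≈ -3635.2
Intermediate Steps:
R = 137/5 (R = -⅗ + (⅕)*140 = -⅗ + 28 = 137/5 ≈ 27.400)
(R - 141)*O = (137/5 - 141)*32 = -568/5*32 = -18176/5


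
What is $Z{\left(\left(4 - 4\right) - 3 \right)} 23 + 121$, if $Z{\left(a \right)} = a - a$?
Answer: $121$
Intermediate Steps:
$Z{\left(a \right)} = 0$
$Z{\left(\left(4 - 4\right) - 3 \right)} 23 + 121 = 0 \cdot 23 + 121 = 0 + 121 = 121$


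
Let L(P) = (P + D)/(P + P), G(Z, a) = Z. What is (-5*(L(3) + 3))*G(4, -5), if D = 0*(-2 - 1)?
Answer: -70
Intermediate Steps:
D = 0 (D = 0*(-3) = 0)
L(P) = 1/2 (L(P) = (P + 0)/(P + P) = P/((2*P)) = P*(1/(2*P)) = 1/2)
(-5*(L(3) + 3))*G(4, -5) = -5*(1/2 + 3)*4 = -35/2*4 = -70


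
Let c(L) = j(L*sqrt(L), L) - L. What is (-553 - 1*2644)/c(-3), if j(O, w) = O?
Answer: -3197/12 - 3197*I*sqrt(3)/12 ≈ -266.42 - 461.45*I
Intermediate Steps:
c(L) = L**(3/2) - L (c(L) = L*sqrt(L) - L = L**(3/2) - L)
(-553 - 1*2644)/c(-3) = (-553 - 1*2644)/((-3)**(3/2) - 1*(-3)) = (-553 - 2644)/(-3*I*sqrt(3) + 3) = -3197/(3 - 3*I*sqrt(3))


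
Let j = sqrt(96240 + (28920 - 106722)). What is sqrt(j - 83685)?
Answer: sqrt(-83685 + sqrt(18438)) ≈ 289.05*I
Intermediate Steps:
j = sqrt(18438) (j = sqrt(96240 - 77802) = sqrt(18438) ≈ 135.79)
sqrt(j - 83685) = sqrt(sqrt(18438) - 83685) = sqrt(-83685 + sqrt(18438))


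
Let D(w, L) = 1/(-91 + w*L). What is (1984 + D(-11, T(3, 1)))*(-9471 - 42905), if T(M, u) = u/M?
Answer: -7377853582/71 ≈ -1.0391e+8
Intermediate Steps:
D(w, L) = 1/(-91 + L*w)
(1984 + D(-11, T(3, 1)))*(-9471 - 42905) = (1984 + 1/(-91 + (1/3)*(-11)))*(-9471 - 42905) = (1984 + 1/(-91 + (1*(⅓))*(-11)))*(-52376) = (1984 + 1/(-91 + (⅓)*(-11)))*(-52376) = (1984 + 1/(-91 - 11/3))*(-52376) = (1984 + 1/(-284/3))*(-52376) = (1984 - 3/284)*(-52376) = (563453/284)*(-52376) = -7377853582/71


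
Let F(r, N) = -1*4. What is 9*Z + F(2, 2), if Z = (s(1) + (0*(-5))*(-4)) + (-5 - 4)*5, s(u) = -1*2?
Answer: -427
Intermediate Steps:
s(u) = -2
F(r, N) = -4
Z = -47 (Z = (-2 + (0*(-5))*(-4)) + (-5 - 4)*5 = (-2 + 0*(-4)) - 9*5 = (-2 + 0) - 45 = -2 - 45 = -47)
9*Z + F(2, 2) = 9*(-47) - 4 = -423 - 4 = -427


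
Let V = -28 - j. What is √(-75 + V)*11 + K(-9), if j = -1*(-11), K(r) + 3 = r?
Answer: -12 + 11*I*√114 ≈ -12.0 + 117.45*I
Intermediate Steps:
K(r) = -3 + r
j = 11
V = -39 (V = -28 - 1*11 = -28 - 11 = -39)
√(-75 + V)*11 + K(-9) = √(-75 - 39)*11 + (-3 - 9) = √(-114)*11 - 12 = (I*√114)*11 - 12 = 11*I*√114 - 12 = -12 + 11*I*√114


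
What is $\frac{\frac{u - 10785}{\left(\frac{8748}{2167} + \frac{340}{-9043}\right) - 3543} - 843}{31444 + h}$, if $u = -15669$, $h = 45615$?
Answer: $- \frac{57944409556683}{5344110841199041} \approx -0.010843$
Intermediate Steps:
$\frac{\frac{u - 10785}{\left(\frac{8748}{2167} + \frac{340}{-9043}\right) - 3543} - 843}{31444 + h} = \frac{\frac{-15669 - 10785}{\left(\frac{8748}{2167} + \frac{340}{-9043}\right) - 3543} - 843}{31444 + 45615} = \frac{- \frac{26454}{\left(8748 \cdot \frac{1}{2167} + 340 \left(- \frac{1}{9043}\right)\right) - 3543} - 843}{77059} = \left(- \frac{26454}{\left(\frac{8748}{2167} - \frac{340}{9043}\right) - 3543} - 843\right) \frac{1}{77059} = \left(- \frac{26454}{\frac{78371384}{19596181} - 3543} - 843\right) \frac{1}{77059} = \left(- \frac{26454}{- \frac{69350897899}{19596181}} - 843\right) \frac{1}{77059} = \left(\left(-26454\right) \left(- \frac{19596181}{69350897899}\right) - 843\right) \frac{1}{77059} = \left(\frac{518397372174}{69350897899} - 843\right) \frac{1}{77059} = \left(- \frac{57944409556683}{69350897899}\right) \frac{1}{77059} = - \frac{57944409556683}{5344110841199041}$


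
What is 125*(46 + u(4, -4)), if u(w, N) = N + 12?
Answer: 6750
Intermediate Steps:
u(w, N) = 12 + N
125*(46 + u(4, -4)) = 125*(46 + (12 - 4)) = 125*(46 + 8) = 125*54 = 6750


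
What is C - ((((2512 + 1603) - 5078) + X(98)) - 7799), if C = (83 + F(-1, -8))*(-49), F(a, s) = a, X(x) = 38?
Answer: 4706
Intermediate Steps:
C = -4018 (C = (83 - 1)*(-49) = 82*(-49) = -4018)
C - ((((2512 + 1603) - 5078) + X(98)) - 7799) = -4018 - ((((2512 + 1603) - 5078) + 38) - 7799) = -4018 - (((4115 - 5078) + 38) - 7799) = -4018 - ((-963 + 38) - 7799) = -4018 - (-925 - 7799) = -4018 - 1*(-8724) = -4018 + 8724 = 4706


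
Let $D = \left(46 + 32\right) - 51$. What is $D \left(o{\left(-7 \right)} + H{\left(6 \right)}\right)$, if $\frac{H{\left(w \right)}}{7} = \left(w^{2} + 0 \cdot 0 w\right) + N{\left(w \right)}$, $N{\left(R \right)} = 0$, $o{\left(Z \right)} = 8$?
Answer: $7020$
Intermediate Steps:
$H{\left(w \right)} = 7 w^{2}$ ($H{\left(w \right)} = 7 \left(\left(w^{2} + 0 \cdot 0 w\right) + 0\right) = 7 \left(\left(w^{2} + 0 w\right) + 0\right) = 7 \left(\left(w^{2} + 0\right) + 0\right) = 7 \left(w^{2} + 0\right) = 7 w^{2}$)
$D = 27$ ($D = 78 - 51 = 27$)
$D \left(o{\left(-7 \right)} + H{\left(6 \right)}\right) = 27 \left(8 + 7 \cdot 6^{2}\right) = 27 \left(8 + 7 \cdot 36\right) = 27 \left(8 + 252\right) = 27 \cdot 260 = 7020$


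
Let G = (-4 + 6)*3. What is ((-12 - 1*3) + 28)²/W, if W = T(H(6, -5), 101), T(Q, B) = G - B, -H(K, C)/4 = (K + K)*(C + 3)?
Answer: -169/95 ≈ -1.7789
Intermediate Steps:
H(K, C) = -8*K*(3 + C) (H(K, C) = -4*(K + K)*(C + 3) = -4*2*K*(3 + C) = -8*K*(3 + C))
G = 6 (G = 2*3 = 6)
T(Q, B) = 6 - B
W = -95 (W = 6 - 1*101 = 6 - 101 = -95)
((-12 - 1*3) + 28)²/W = ((-12 - 1*3) + 28)²/(-95) = ((-12 - 3) + 28)²*(-1/95) = (-15 + 28)²*(-1/95) = 13²*(-1/95) = 169*(-1/95) = -169/95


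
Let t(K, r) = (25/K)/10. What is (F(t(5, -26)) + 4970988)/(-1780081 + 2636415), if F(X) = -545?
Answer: 4970443/856334 ≈ 5.8043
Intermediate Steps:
t(K, r) = 5/(2*K) (t(K, r) = (25/K)*(⅒) = 5/(2*K))
(F(t(5, -26)) + 4970988)/(-1780081 + 2636415) = (-545 + 4970988)/(-1780081 + 2636415) = 4970443/856334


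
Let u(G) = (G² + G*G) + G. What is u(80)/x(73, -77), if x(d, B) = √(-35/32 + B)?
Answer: -7360*I*√102/51 ≈ -1457.5*I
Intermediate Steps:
u(G) = G + 2*G² (u(G) = (G² + G²) + G = 2*G² + G = G + 2*G²)
x(d, B) = √(-35/32 + B) (x(d, B) = √(-35*1/32 + B) = √(-35/32 + B))
u(80)/x(73, -77) = (80*(1 + 2*80))/((√(-70 + 64*(-77))/8)) = (80*(1 + 160))/((√(-70 - 4928)/8)) = (80*161)/((√(-4998)/8)) = 12880/(((7*I*√102)/8)) = 12880/((7*I*√102/8)) = 12880*(-4*I*√102/357) = -7360*I*√102/51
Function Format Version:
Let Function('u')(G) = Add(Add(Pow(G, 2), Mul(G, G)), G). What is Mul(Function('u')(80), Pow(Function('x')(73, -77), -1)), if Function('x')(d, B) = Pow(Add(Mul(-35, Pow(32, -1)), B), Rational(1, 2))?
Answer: Mul(Rational(-7360, 51), I, Pow(102, Rational(1, 2))) ≈ Mul(-1457.5, I)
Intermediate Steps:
Function('u')(G) = Add(G, Mul(2, Pow(G, 2))) (Function('u')(G) = Add(Add(Pow(G, 2), Pow(G, 2)), G) = Add(Mul(2, Pow(G, 2)), G) = Add(G, Mul(2, Pow(G, 2))))
Function('x')(d, B) = Pow(Add(Rational(-35, 32), B), Rational(1, 2)) (Function('x')(d, B) = Pow(Add(Mul(-35, Rational(1, 32)), B), Rational(1, 2)) = Pow(Add(Rational(-35, 32), B), Rational(1, 2)))
Mul(Function('u')(80), Pow(Function('x')(73, -77), -1)) = Mul(Mul(80, Add(1, Mul(2, 80))), Pow(Mul(Rational(1, 8), Pow(Add(-70, Mul(64, -77)), Rational(1, 2))), -1)) = Mul(Mul(80, Add(1, 160)), Pow(Mul(Rational(1, 8), Pow(Add(-70, -4928), Rational(1, 2))), -1)) = Mul(Mul(80, 161), Pow(Mul(Rational(1, 8), Pow(-4998, Rational(1, 2))), -1)) = Mul(12880, Pow(Mul(Rational(1, 8), Mul(7, I, Pow(102, Rational(1, 2)))), -1)) = Mul(12880, Pow(Mul(Rational(7, 8), I, Pow(102, Rational(1, 2))), -1)) = Mul(12880, Mul(Rational(-4, 357), I, Pow(102, Rational(1, 2)))) = Mul(Rational(-7360, 51), I, Pow(102, Rational(1, 2)))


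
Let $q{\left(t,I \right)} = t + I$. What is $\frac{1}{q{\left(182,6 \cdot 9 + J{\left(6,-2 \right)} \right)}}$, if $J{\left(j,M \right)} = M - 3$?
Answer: $\frac{1}{231} \approx 0.004329$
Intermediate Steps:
$J{\left(j,M \right)} = -3 + M$
$q{\left(t,I \right)} = I + t$
$\frac{1}{q{\left(182,6 \cdot 9 + J{\left(6,-2 \right)} \right)}} = \frac{1}{\left(6 \cdot 9 - 5\right) + 182} = \frac{1}{\left(54 - 5\right) + 182} = \frac{1}{49 + 182} = \frac{1}{231}$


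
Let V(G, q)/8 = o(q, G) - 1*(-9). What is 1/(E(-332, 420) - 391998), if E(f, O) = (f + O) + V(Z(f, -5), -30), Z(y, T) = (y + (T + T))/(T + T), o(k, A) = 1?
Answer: -1/391830 ≈ -2.5521e-6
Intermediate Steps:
Z(y, T) = (y + 2*T)/(2*T) (Z(y, T) = (y + 2*T)/((2*T)) = (y + 2*T)*(1/(2*T)) = (y + 2*T)/(2*T))
V(G, q) = 80 (V(G, q) = 8*(1 - 1*(-9)) = 8*(1 + 9) = 8*10 = 80)
E(f, O) = 80 + O + f (E(f, O) = (f + O) + 80 = (O + f) + 80 = 80 + O + f)
1/(E(-332, 420) - 391998) = 1/((80 + 420 - 332) - 391998) = 1/(168 - 391998) = 1/(-391830) = -1/391830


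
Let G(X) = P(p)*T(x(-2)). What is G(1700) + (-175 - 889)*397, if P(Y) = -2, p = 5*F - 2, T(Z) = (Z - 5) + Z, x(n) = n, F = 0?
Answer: -422390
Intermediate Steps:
T(Z) = -5 + 2*Z (T(Z) = (-5 + Z) + Z = -5 + 2*Z)
p = -2 (p = 5*0 - 2 = 0 - 2 = -2)
G(X) = 18 (G(X) = -2*(-5 + 2*(-2)) = -2*(-5 - 4) = -2*(-9) = 18)
G(1700) + (-175 - 889)*397 = 18 + (-175 - 889)*397 = 18 - 1064*397 = 18 - 422408 = -422390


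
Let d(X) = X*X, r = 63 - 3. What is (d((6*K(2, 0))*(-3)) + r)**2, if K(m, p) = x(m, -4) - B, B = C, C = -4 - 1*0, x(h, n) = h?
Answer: 137452176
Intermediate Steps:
r = 60
C = -4 (C = -4 + 0 = -4)
B = -4
K(m, p) = 4 + m (K(m, p) = m - 1*(-4) = m + 4 = 4 + m)
d(X) = X**2
(d((6*K(2, 0))*(-3)) + r)**2 = (((6*(4 + 2))*(-3))**2 + 60)**2 = (((6*6)*(-3))**2 + 60)**2 = ((36*(-3))**2 + 60)**2 = ((-108)**2 + 60)**2 = (11664 + 60)**2 = 11724**2 = 137452176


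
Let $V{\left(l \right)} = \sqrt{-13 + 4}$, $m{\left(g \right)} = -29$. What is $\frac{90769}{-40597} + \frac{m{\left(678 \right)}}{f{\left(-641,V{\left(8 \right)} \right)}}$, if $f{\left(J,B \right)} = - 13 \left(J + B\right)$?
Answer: $- \frac{485603624963}{216851717290} - \frac{87 i}{5341570} \approx -2.2393 - 1.6287 \cdot 10^{-5} i$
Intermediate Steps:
$V{\left(l \right)} = 3 i$ ($V{\left(l \right)} = \sqrt{-9} = 3 i$)
$f{\left(J,B \right)} = - 13 B - 13 J$ ($f{\left(J,B \right)} = - 13 \left(B + J\right) = - 13 B - 13 J$)
$\frac{90769}{-40597} + \frac{m{\left(678 \right)}}{f{\left(-641,V{\left(8 \right)} \right)}} = \frac{90769}{-40597} - \frac{29}{- 13 \cdot 3 i - -8333} = 90769 \left(- \frac{1}{40597}\right) - \frac{29}{- 39 i + 8333} = - \frac{90769}{40597} - \frac{29}{8333 - 39 i} = - \frac{90769}{40597} - 29 \frac{8333 + 39 i}{69440410} = - \frac{90769}{40597} - \frac{29 \left(8333 + 39 i\right)}{69440410}$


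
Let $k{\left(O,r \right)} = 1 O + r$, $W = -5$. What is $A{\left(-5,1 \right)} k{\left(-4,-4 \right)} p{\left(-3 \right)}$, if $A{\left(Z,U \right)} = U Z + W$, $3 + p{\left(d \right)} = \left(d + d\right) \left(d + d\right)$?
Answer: $2640$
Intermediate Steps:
$p{\left(d \right)} = -3 + 4 d^{2}$ ($p{\left(d \right)} = -3 + \left(d + d\right) \left(d + d\right) = -3 + 2 d 2 d = -3 + 4 d^{2}$)
$A{\left(Z,U \right)} = -5 + U Z$ ($A{\left(Z,U \right)} = U Z - 5 = -5 + U Z$)
$k{\left(O,r \right)} = O + r$
$A{\left(-5,1 \right)} k{\left(-4,-4 \right)} p{\left(-3 \right)} = \left(-5 + 1 \left(-5\right)\right) \left(-4 - 4\right) \left(-3 + 4 \left(-3\right)^{2}\right) = \left(-5 - 5\right) \left(-8\right) \left(-3 + 4 \cdot 9\right) = \left(-10\right) \left(-8\right) \left(-3 + 36\right) = 80 \cdot 33 = 2640$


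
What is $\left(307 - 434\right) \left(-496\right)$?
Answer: $62992$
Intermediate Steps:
$\left(307 - 434\right) \left(-496\right) = \left(-127\right) \left(-496\right) = 62992$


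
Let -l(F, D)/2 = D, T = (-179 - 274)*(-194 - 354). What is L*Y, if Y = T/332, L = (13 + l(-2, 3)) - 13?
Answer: -372366/83 ≈ -4486.3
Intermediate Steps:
T = 248244 (T = -453*(-548) = 248244)
l(F, D) = -2*D
L = -6 (L = (13 - 2*3) - 13 = (13 - 6) - 13 = 7 - 13 = -6)
Y = 62061/83 (Y = 248244/332 = 248244*(1/332) = 62061/83 ≈ 747.72)
L*Y = -6*62061/83 = -372366/83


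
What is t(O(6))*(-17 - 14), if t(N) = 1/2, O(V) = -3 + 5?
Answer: -31/2 ≈ -15.500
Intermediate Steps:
O(V) = 2
t(N) = ½
t(O(6))*(-17 - 14) = (-17 - 14)/2 = (½)*(-31) = -31/2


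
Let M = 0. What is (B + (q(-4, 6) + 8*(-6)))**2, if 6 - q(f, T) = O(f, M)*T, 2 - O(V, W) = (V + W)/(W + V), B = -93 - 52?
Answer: 37249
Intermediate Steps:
B = -145
O(V, W) = 1 (O(V, W) = 2 - (V + W)/(W + V) = 2 - (V + W)/(V + W) = 2 - 1*1 = 2 - 1 = 1)
q(f, T) = 6 - T
(B + (q(-4, 6) + 8*(-6)))**2 = (-145 + ((6 - 1*6) + 8*(-6)))**2 = (-145 + ((6 - 6) - 48))**2 = (-145 + (0 - 48))**2 = (-145 - 48)**2 = (-193)**2 = 37249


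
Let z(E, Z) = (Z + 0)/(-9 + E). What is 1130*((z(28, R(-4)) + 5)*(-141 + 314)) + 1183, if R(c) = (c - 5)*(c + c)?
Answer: 32669307/19 ≈ 1.7194e+6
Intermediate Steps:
R(c) = 2*c*(-5 + c) (R(c) = (-5 + c)*(2*c) = 2*c*(-5 + c))
z(E, Z) = Z/(-9 + E)
1130*((z(28, R(-4)) + 5)*(-141 + 314)) + 1183 = 1130*(((2*(-4)*(-5 - 4))/(-9 + 28) + 5)*(-141 + 314)) + 1183 = 1130*(((2*(-4)*(-9))/19 + 5)*173) + 1183 = 1130*((72*(1/19) + 5)*173) + 1183 = 1130*((72/19 + 5)*173) + 1183 = 1130*((167/19)*173) + 1183 = 1130*(28891/19) + 1183 = 32646830/19 + 1183 = 32669307/19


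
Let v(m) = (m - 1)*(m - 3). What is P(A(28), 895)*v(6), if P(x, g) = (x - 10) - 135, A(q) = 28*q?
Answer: 9585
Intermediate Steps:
P(x, g) = -145 + x (P(x, g) = (-10 + x) - 135 = -145 + x)
v(m) = (-1 + m)*(-3 + m)
P(A(28), 895)*v(6) = (-145 + 28*28)*(3 + 6**2 - 4*6) = (-145 + 784)*(3 + 36 - 24) = 639*15 = 9585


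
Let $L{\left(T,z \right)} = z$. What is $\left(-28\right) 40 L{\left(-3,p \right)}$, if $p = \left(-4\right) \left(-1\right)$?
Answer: $-4480$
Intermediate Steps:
$p = 4$
$\left(-28\right) 40 L{\left(-3,p \right)} = \left(-28\right) 40 \cdot 4 = \left(-1120\right) 4 = -4480$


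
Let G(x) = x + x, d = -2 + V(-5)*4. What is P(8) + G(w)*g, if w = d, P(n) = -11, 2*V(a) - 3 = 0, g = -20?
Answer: -171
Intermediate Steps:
V(a) = 3/2 (V(a) = 3/2 + (1/2)*0 = 3/2 + 0 = 3/2)
d = 4 (d = -2 + (3/2)*4 = -2 + 6 = 4)
w = 4
G(x) = 2*x
P(8) + G(w)*g = -11 + (2*4)*(-20) = -11 + 8*(-20) = -11 - 160 = -171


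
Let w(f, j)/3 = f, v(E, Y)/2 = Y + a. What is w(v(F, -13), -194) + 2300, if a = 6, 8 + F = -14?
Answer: 2258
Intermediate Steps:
F = -22 (F = -8 - 14 = -22)
v(E, Y) = 12 + 2*Y (v(E, Y) = 2*(Y + 6) = 2*(6 + Y) = 12 + 2*Y)
w(f, j) = 3*f
w(v(F, -13), -194) + 2300 = 3*(12 + 2*(-13)) + 2300 = 3*(12 - 26) + 2300 = 3*(-14) + 2300 = -42 + 2300 = 2258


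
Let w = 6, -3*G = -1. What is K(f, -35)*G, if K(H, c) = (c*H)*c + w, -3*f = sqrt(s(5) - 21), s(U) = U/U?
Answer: 2 - 2450*I*sqrt(5)/9 ≈ 2.0 - 608.71*I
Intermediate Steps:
G = 1/3 (G = -1/3*(-1) = 1/3 ≈ 0.33333)
s(U) = 1
f = -2*I*sqrt(5)/3 (f = -sqrt(1 - 21)/3 = -2*I*sqrt(5)/3 ≈ -1.4907*I)
K(H, c) = 6 + H*c**2 (K(H, c) = (c*H)*c + 6 = (H*c)*c + 6 = H*c**2 + 6 = 6 + H*c**2)
K(f, -35)*G = (6 - 2*I*sqrt(5)/3*(-35)**2)*(1/3) = (6 - 2*I*sqrt(5)/3*1225)*(1/3) = (6 - 2450*I*sqrt(5)/3)*(1/3) = 2 - 2450*I*sqrt(5)/9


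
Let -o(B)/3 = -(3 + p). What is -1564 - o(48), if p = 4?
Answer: -1585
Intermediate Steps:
o(B) = 21 (o(B) = -(-3)*(3 + 4) = -(-3)*7 = -3*(-7) = 21)
-1564 - o(48) = -1564 - 1*21 = -1564 - 21 = -1585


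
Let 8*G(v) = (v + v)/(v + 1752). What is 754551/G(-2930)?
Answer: 1777722156/1465 ≈ 1.2135e+6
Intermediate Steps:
G(v) = v/(4*(1752 + v)) (G(v) = ((v + v)/(v + 1752))/8 = ((2*v)/(1752 + v))/8 = (2*v/(1752 + v))/8 = v/(4*(1752 + v)))
754551/G(-2930) = 754551/(((¼)*(-2930)/(1752 - 2930))) = 754551/(((¼)*(-2930)/(-1178))) = 754551/(((¼)*(-2930)*(-1/1178))) = 754551/(1465/2356) = 754551*(2356/1465) = 1777722156/1465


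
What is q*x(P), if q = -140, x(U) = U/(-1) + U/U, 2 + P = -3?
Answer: -840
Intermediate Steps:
P = -5 (P = -2 - 3 = -5)
x(U) = 1 - U (x(U) = U*(-1) + 1 = -U + 1 = 1 - U)
q*x(P) = -140*(1 - 1*(-5)) = -140*(1 + 5) = -140*6 = -840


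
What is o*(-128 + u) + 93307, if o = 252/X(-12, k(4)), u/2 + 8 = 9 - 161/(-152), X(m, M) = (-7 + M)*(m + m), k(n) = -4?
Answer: 155811589/1672 ≈ 93189.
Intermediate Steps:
X(m, M) = 2*m*(-7 + M) (X(m, M) = (-7 + M)*(2*m) = 2*m*(-7 + M))
u = 313/76 (u = -16 + 2*(9 - 161/(-152)) = -16 + 2*(9 - 161*(-1)/152) = -16 + 2*(9 - 1*(-161/152)) = -16 + 2*(9 + 161/152) = -16 + 2*(1529/152) = -16 + 1529/76 = 313/76 ≈ 4.1184)
o = 21/22 (o = 252/((2*(-12)*(-7 - 4))) = 252/((2*(-12)*(-11))) = 252/264 = 252*(1/264) = 21/22 ≈ 0.95455)
o*(-128 + u) + 93307 = 21*(-128 + 313/76)/22 + 93307 = (21/22)*(-9415/76) + 93307 = -197715/1672 + 93307 = 155811589/1672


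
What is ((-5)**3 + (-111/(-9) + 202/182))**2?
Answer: 927507025/74529 ≈ 12445.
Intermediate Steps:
((-5)**3 + (-111/(-9) + 202/182))**2 = (-125 + (-111*(-1/9) + 202*(1/182)))**2 = (-125 + (37/3 + 101/91))**2 = (-125 + 3670/273)**2 = (-30455/273)**2 = 927507025/74529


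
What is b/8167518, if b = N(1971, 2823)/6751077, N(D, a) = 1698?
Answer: 283/9189923819481 ≈ 3.0795e-11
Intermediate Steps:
b = 566/2250359 (b = 1698/6751077 = 1698*(1/6751077) = 566/2250359 ≈ 0.00025152)
b/8167518 = (566/2250359)/8167518 = (566/2250359)*(1/8167518) = 283/9189923819481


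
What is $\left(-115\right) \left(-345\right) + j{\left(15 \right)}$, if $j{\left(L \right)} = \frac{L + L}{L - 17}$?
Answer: $39660$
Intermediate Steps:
$j{\left(L \right)} = \frac{2 L}{-17 + L}$
$\left(-115\right) \left(-345\right) + j{\left(15 \right)} = \left(-115\right) \left(-345\right) + 2 \cdot 15 \frac{1}{-17 + 15} = 39675 + 2 \cdot 15 \frac{1}{-2} = 39675 + 2 \cdot 15 \left(- \frac{1}{2}\right) = 39675 - 15 = 39660$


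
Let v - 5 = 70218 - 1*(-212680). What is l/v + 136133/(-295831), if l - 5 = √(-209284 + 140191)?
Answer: -38510954944/83691477393 + 3*I*√853/94301 ≈ -0.46015 + 0.00092914*I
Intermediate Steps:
v = 282903 (v = 5 + (70218 - 1*(-212680)) = 5 + (70218 + 212680) = 5 + 282898 = 282903)
l = 5 + 9*I*√853 (l = 5 + √(-209284 + 140191) = 5 + √(-69093) = 5 + 9*I*√853 ≈ 5.0 + 262.86*I)
l/v + 136133/(-295831) = (5 + 9*I*√853)/282903 + 136133/(-295831) = (5 + 9*I*√853)*(1/282903) + 136133*(-1/295831) = (5/282903 + 3*I*√853/94301) - 136133/295831 = -38510954944/83691477393 + 3*I*√853/94301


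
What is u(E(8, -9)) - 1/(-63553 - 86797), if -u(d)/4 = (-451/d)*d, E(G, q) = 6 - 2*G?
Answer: 271231401/150350 ≈ 1804.0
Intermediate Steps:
u(d) = 1804 (u(d) = -4*(-451/d)*d = -4*(-451) = 1804)
u(E(8, -9)) - 1/(-63553 - 86797) = 1804 - 1/(-63553 - 86797) = 1804 - 1/(-150350) = 1804 - 1*(-1/150350) = 1804 + 1/150350 = 271231401/150350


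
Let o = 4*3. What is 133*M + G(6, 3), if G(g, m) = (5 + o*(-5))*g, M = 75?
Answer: 9645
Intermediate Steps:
o = 12
G(g, m) = -55*g (G(g, m) = (5 + 12*(-5))*g = (5 - 60)*g = -55*g)
133*M + G(6, 3) = 133*75 - 55*6 = 9975 - 330 = 9645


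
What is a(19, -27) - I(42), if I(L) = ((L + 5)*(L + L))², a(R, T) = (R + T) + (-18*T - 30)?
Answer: -15586256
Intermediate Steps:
a(R, T) = -30 + R - 17*T (a(R, T) = (R + T) + (-30 - 18*T) = -30 + R - 17*T)
I(L) = 4*L²*(5 + L)² (I(L) = ((5 + L)*(2*L))² = (2*L*(5 + L))² = 4*L²*(5 + L)²)
a(19, -27) - I(42) = (-30 + 19 - 17*(-27)) - 4*42²*(5 + 42)² = (-30 + 19 + 459) - 4*1764*47² = 448 - 4*1764*2209 = 448 - 1*15586704 = 448 - 15586704 = -15586256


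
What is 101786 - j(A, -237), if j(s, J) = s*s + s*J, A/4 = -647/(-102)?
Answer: 278711528/2601 ≈ 1.0716e+5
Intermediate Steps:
A = 1294/51 (A = 4*(-647/(-102)) = 4*(-647*(-1/102)) = 4*(647/102) = 1294/51 ≈ 25.373)
j(s, J) = s² + J*s
101786 - j(A, -237) = 101786 - 1294*(-237 + 1294/51)/51 = 101786 - 1294*(-10793)/(51*51) = 101786 - 1*(-13966142/2601) = 101786 + 13966142/2601 = 278711528/2601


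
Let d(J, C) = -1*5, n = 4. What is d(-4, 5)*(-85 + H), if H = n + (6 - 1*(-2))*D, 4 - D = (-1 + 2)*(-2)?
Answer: 165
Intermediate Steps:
D = 6 (D = 4 - (-1 + 2)*(-2) = 4 - (-2) = 4 - 1*(-2) = 4 + 2 = 6)
d(J, C) = -5
H = 52 (H = 4 + (6 - 1*(-2))*6 = 4 + (6 + 2)*6 = 4 + 8*6 = 4 + 48 = 52)
d(-4, 5)*(-85 + H) = -5*(-85 + 52) = -5*(-33) = 165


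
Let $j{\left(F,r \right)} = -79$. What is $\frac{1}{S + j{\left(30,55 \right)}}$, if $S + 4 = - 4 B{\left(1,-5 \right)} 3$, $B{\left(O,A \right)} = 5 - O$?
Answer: $- \frac{1}{131} \approx -0.0076336$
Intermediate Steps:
$S = -52$ ($S = -4 + - 4 \left(5 - 1\right) 3 = -4 + \left(-4\right) 4 \cdot 3 = -4 - 48 = -52$)
$\frac{1}{S + j{\left(30,55 \right)}} = \frac{1}{-52 - 79} = \frac{1}{-131} = - \frac{1}{131}$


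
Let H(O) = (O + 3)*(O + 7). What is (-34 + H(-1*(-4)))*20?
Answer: 860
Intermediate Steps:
H(O) = (3 + O)*(7 + O)
(-34 + H(-1*(-4)))*20 = (-34 + (21 + (-1*(-4))**2 + 10*(-1*(-4))))*20 = (-34 + (21 + 4**2 + 10*4))*20 = (-34 + (21 + 16 + 40))*20 = (-34 + 77)*20 = 43*20 = 860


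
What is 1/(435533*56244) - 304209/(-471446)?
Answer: 3725969788476157/5774298435571596 ≈ 0.64527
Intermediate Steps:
1/(435533*56244) - 304209/(-471446) = (1/435533)*(1/56244) - 304209*(-1/471446) = 1/24496118052 + 304209/471446 = 3725969788476157/5774298435571596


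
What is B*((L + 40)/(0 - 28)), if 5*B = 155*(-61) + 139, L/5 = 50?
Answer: 135082/7 ≈ 19297.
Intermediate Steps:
L = 250 (L = 5*50 = 250)
B = -9316/5 (B = (155*(-61) + 139)/5 = (-9455 + 139)/5 = (⅕)*(-9316) = -9316/5 ≈ -1863.2)
B*((L + 40)/(0 - 28)) = -9316*(250 + 40)/(5*(0 - 28)) = -540328/(-28) = -540328*(-1)/28 = -9316/5*(-145/14) = 135082/7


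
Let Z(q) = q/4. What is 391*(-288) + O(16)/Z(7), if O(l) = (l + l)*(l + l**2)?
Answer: -753440/7 ≈ -1.0763e+5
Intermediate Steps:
Z(q) = q/4 (Z(q) = q*(1/4) = q/4)
O(l) = 2*l*(l + l**2) (O(l) = (2*l)*(l + l**2) = 2*l*(l + l**2))
391*(-288) + O(16)/Z(7) = 391*(-288) + (2*16**2*(1 + 16))/(((1/4)*7)) = -112608 + (2*256*17)/(7/4) = -112608 + 8704*(4/7) = -112608 + 34816/7 = -753440/7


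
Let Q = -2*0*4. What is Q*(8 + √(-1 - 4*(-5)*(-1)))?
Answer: 0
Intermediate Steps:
Q = 0 (Q = 0*4 = 0)
Q*(8 + √(-1 - 4*(-5)*(-1))) = 0*(8 + √(-1 - 4*(-5)*(-1))) = 0*(8 + √(-1 + 20*(-1))) = 0*(8 + √(-1 - 20)) = 0*(8 + √(-21)) = 0*(8 + I*√21) = 0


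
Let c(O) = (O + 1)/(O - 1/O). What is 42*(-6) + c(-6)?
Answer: -1758/7 ≈ -251.14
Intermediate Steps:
c(O) = (1 + O)/(O - 1/O)
42*(-6) + c(-6) = 42*(-6) - 6/(-1 - 6) = -252 - 6/(-7) = -252 - 6*(-⅐) = -252 + 6/7 = -1758/7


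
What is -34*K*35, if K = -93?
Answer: 110670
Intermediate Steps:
-34*K*35 = -34*(-93)*35 = 3162*35 = 110670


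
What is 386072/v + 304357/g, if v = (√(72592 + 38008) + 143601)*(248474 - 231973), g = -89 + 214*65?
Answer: 103564132423772245369/4702863032608908921 - 3860720*√1106/340269375053101 ≈ 22.022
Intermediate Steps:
g = 13821 (g = -89 + 13910 = 13821)
v = 2369560101 + 165010*√1106 (v = (√110600 + 143601)*16501 = (10*√1106 + 143601)*16501 = (143601 + 10*√1106)*16501 = 2369560101 + 165010*√1106 ≈ 2.3750e+9)
386072/v + 304357/g = 386072/(2369560101 + 165010*√1106) + 304357/13821 = 304357/13821 + 386072/(2369560101 + 165010*√1106)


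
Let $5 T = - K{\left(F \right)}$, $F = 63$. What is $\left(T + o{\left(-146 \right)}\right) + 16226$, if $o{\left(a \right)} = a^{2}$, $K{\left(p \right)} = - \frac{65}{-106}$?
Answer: $\frac{3979439}{106} \approx 37542.0$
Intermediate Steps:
$K{\left(p \right)} = \frac{65}{106}$ ($K{\left(p \right)} = \left(-65\right) \left(- \frac{1}{106}\right) = \frac{65}{106}$)
$T = - \frac{13}{106}$ ($T = \frac{\left(-1\right) \frac{65}{106}}{5} = \frac{1}{5} \left(- \frac{65}{106}\right) = - \frac{13}{106} \approx -0.12264$)
$\left(T + o{\left(-146 \right)}\right) + 16226 = \left(- \frac{13}{106} + \left(-146\right)^{2}\right) + 16226 = \left(- \frac{13}{106} + 21316\right) + 16226 = \frac{2259483}{106} + 16226 = \frac{3979439}{106}$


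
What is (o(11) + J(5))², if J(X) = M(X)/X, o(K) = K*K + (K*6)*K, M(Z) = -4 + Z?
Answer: 17943696/25 ≈ 7.1775e+5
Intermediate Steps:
o(K) = 7*K² (o(K) = K² + (6*K)*K = K² + 6*K² = 7*K²)
J(X) = (-4 + X)/X
(o(11) + J(5))² = (7*11² + (-4 + 5)/5)² = (7*121 + (⅕)*1)² = (847 + ⅕)² = (4236/5)² = 17943696/25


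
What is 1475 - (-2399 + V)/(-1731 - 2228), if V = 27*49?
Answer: 5838449/3959 ≈ 1474.7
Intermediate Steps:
V = 1323
1475 - (-2399 + V)/(-1731 - 2228) = 1475 - (-2399 + 1323)/(-1731 - 2228) = 1475 - (-1076)/(-3959) = 1475 - (-1076)*(-1)/3959 = 1475 - 1*1076/3959 = 1475 - 1076/3959 = 5838449/3959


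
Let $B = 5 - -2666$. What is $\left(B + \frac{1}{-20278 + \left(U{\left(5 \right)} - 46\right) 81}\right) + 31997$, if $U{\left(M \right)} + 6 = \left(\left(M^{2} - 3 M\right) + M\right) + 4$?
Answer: $\frac{795665267}{22951} \approx 34668.0$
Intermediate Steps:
$B = 2671$ ($B = 5 + 2666 = 2671$)
$U{\left(M \right)} = -2 + M^{2} - 2 M$ ($U{\left(M \right)} = -6 + \left(\left(\left(M^{2} - 3 M\right) + M\right) + 4\right) = -6 + \left(\left(M^{2} - 2 M\right) + 4\right) = -6 + \left(4 + M^{2} - 2 M\right) = -2 + M^{2} - 2 M$)
$\left(B + \frac{1}{-20278 + \left(U{\left(5 \right)} - 46\right) 81}\right) + 31997 = \left(2671 + \frac{1}{-20278 + \left(\left(-2 + 5^{2} - 10\right) - 46\right) 81}\right) + 31997 = \left(2671 + \frac{1}{-20278 + \left(\left(-2 + 25 - 10\right) - 46\right) 81}\right) + 31997 = \left(2671 + \frac{1}{-20278 + \left(13 - 46\right) 81}\right) + 31997 = \left(2671 + \frac{1}{-20278 - 2673}\right) + 31997 = \left(2671 + \frac{1}{-22951}\right) + 31997 = \left(2671 - \frac{1}{22951}\right) + 31997 = \frac{61302120}{22951} + 31997 = \frac{795665267}{22951}$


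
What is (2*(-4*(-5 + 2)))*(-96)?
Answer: -2304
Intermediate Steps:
(2*(-4*(-5 + 2)))*(-96) = (2*(-4*(-3)))*(-96) = (2*12)*(-96) = 24*(-96) = -2304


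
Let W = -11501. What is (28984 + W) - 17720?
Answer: -237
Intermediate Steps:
(28984 + W) - 17720 = (28984 - 11501) - 17720 = 17483 - 17720 = -237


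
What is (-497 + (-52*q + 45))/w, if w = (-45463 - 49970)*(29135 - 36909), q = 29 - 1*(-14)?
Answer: -448/123649357 ≈ -3.6232e-6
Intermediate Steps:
q = 43 (q = 29 + 14 = 43)
w = 741896142 (w = -95433*(-7774) = 741896142)
(-497 + (-52*q + 45))/w = (-497 + (-52*43 + 45))/741896142 = (-497 + (-2236 + 45))*(1/741896142) = (-497 - 2191)*(1/741896142) = -2688*1/741896142 = -448/123649357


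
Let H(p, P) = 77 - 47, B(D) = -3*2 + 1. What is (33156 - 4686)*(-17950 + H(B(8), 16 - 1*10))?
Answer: -510182400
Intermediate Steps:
B(D) = -5 (B(D) = -6 + 1 = -5)
H(p, P) = 30
(33156 - 4686)*(-17950 + H(B(8), 16 - 1*10)) = (33156 - 4686)*(-17950 + 30) = 28470*(-17920) = -510182400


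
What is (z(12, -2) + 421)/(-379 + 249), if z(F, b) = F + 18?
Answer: -451/130 ≈ -3.4692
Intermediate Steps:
z(F, b) = 18 + F
(z(12, -2) + 421)/(-379 + 249) = ((18 + 12) + 421)/(-379 + 249) = (30 + 421)/(-130) = 451*(-1/130) = -451/130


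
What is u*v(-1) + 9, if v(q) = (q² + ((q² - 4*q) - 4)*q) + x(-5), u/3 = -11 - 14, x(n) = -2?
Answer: 159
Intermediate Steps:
u = -75 (u = 3*(-11 - 14) = 3*(-25) = -75)
v(q) = -2 + q² + q*(-4 + q² - 4*q) (v(q) = (q² + ((q² - 4*q) - 4)*q) - 2 = (q² + (-4 + q² - 4*q)*q) - 2 = (q² + q*(-4 + q² - 4*q)) - 2 = -2 + q² + q*(-4 + q² - 4*q))
u*v(-1) + 9 = -75*(-2 + (-1)³ - 4*(-1) - 3*(-1)²) + 9 = -75*(-2 - 1 + 4 - 3*1) + 9 = -75*(-2 - 1 + 4 - 3) + 9 = -75*(-2) + 9 = 150 + 9 = 159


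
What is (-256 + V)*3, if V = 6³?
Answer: -120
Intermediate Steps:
V = 216
(-256 + V)*3 = (-256 + 216)*3 = -40*3 = -120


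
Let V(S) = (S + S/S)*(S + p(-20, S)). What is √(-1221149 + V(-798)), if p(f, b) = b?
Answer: √50863 ≈ 225.53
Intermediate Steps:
V(S) = 2*S*(1 + S) (V(S) = (S + S/S)*(S + S) = (S + 1)*(2*S) = (1 + S)*(2*S) = 2*S*(1 + S))
√(-1221149 + V(-798)) = √(-1221149 + 2*(-798)*(1 - 798)) = √(-1221149 + 2*(-798)*(-797)) = √(-1221149 + 1272012) = √50863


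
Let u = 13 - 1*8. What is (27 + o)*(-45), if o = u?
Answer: -1440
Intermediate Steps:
u = 5 (u = 13 - 8 = 5)
o = 5
(27 + o)*(-45) = (27 + 5)*(-45) = 32*(-45) = -1440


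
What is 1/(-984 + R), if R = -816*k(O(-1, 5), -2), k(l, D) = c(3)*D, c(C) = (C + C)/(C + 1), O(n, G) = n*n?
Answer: 1/1464 ≈ 0.00068306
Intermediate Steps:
O(n, G) = n²
c(C) = 2*C/(1 + C) (c(C) = (2*C)/(1 + C) = 2*C/(1 + C))
k(l, D) = 3*D/2 (k(l, D) = (2*3/(1 + 3))*D = (2*3/4)*D = (2*3*(¼))*D = 3*D/2)
R = 2448 (R = -1224*(-2) = -816*(-3) = 2448)
1/(-984 + R) = 1/(-984 + 2448) = 1/1464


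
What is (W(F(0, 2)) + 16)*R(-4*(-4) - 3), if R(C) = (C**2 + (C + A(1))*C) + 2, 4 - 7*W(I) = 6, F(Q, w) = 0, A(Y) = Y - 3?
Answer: 34540/7 ≈ 4934.3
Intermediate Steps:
A(Y) = -3 + Y
W(I) = -2/7 (W(I) = 4/7 - 1/7*6 = 4/7 - 6/7 = -2/7)
R(C) = 2 + C**2 + C*(-2 + C) (R(C) = (C**2 + (C + (-3 + 1))*C) + 2 = (C**2 + (C - 2)*C) + 2 = (C**2 + (-2 + C)*C) + 2 = (C**2 + C*(-2 + C)) + 2 = 2 + C**2 + C*(-2 + C))
(W(F(0, 2)) + 16)*R(-4*(-4) - 3) = (-2/7 + 16)*(2 - 2*(-4*(-4) - 3) + 2*(-4*(-4) - 3)**2) = 110*(2 - 2*(16 - 3) + 2*(16 - 3)**2)/7 = 110*(2 - 2*13 + 2*13**2)/7 = 110*(2 - 26 + 2*169)/7 = 110*(2 - 26 + 338)/7 = (110/7)*314 = 34540/7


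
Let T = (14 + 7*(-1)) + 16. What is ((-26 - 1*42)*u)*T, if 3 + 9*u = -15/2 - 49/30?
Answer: 284648/135 ≈ 2108.5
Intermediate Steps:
u = -182/135 (u = -⅓ + (-15/2 - 49/30)/9 = -⅓ + (⅑)*(-137/15) = -⅓ - 137/135 = -182/135 ≈ -1.3481)
T = 23 (T = (14 - 7) + 16 = 7 + 16 = 23)
((-26 - 1*42)*u)*T = ((-26 - 1*42)*(-182/135))*23 = ((-26 - 42)*(-182/135))*23 = -68*(-182/135)*23 = (12376/135)*23 = 284648/135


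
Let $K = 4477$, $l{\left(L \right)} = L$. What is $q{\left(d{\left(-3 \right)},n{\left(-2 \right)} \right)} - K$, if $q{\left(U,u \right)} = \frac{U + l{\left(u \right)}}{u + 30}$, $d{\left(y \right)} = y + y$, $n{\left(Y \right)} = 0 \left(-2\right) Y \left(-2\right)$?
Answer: $- \frac{22386}{5} \approx -4477.2$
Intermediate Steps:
$n{\left(Y \right)} = 0$ ($n{\left(Y \right)} = 0 Y \left(-2\right) = 0 \left(-2\right) = 0$)
$d{\left(y \right)} = 2 y$
$q{\left(U,u \right)} = \frac{U + u}{30 + u}$ ($q{\left(U,u \right)} = \frac{U + u}{u + 30} = \frac{U + u}{30 + u}$)
$q{\left(d{\left(-3 \right)},n{\left(-2 \right)} \right)} - K = \frac{2 \left(-3\right) + 0}{30 + 0} - 4477 = \frac{-6 + 0}{30} - 4477 = \frac{1}{30} \left(-6\right) - 4477 = - \frac{1}{5} - 4477 = - \frac{22386}{5}$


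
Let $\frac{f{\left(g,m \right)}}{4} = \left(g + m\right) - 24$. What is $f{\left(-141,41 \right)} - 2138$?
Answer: $-2634$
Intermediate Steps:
$f{\left(g,m \right)} = -96 + 4 g + 4 m$ ($f{\left(g,m \right)} = 4 \left(\left(g + m\right) - 24\right) = 4 \left(-24 + g + m\right) = -96 + 4 g + 4 m$)
$f{\left(-141,41 \right)} - 2138 = \left(-96 + 4 \left(-141\right) + 4 \cdot 41\right) - 2138 = \left(-96 - 564 + 164\right) - 2138 = -496 - 2138 = -2634$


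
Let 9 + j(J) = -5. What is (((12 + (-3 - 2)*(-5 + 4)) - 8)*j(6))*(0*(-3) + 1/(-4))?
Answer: 63/2 ≈ 31.500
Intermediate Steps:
j(J) = -14 (j(J) = -9 - 5 = -14)
(((12 + (-3 - 2)*(-5 + 4)) - 8)*j(6))*(0*(-3) + 1/(-4)) = (((12 + (-3 - 2)*(-5 + 4)) - 8)*(-14))*(0*(-3) + 1/(-4)) = (((12 - 5*(-1)) - 8)*(-14))*(0 - 1/4) = (((12 + 5) - 8)*(-14))*(-1/4) = ((17 - 8)*(-14))*(-1/4) = (9*(-14))*(-1/4) = -126*(-1/4) = 63/2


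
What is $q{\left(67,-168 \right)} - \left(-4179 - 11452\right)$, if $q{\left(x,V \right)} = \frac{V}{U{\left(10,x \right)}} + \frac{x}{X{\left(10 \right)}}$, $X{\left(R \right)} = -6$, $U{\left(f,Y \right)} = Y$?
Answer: $\frac{6278165}{402} \approx 15617.0$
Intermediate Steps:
$q{\left(x,V \right)} = - \frac{x}{6} + \frac{V}{x}$ ($q{\left(x,V \right)} = \frac{V}{x} + \frac{x}{-6} = \frac{V}{x} + x \left(- \frac{1}{6}\right) = \frac{V}{x} - \frac{x}{6} = - \frac{x}{6} + \frac{V}{x}$)
$q{\left(67,-168 \right)} - \left(-4179 - 11452\right) = \left(\left(- \frac{1}{6}\right) 67 - \frac{168}{67}\right) - \left(-4179 - 11452\right) = \left(- \frac{67}{6} - \frac{168}{67}\right) - \left(-4179 - 11452\right) = \left(- \frac{67}{6} - \frac{168}{67}\right) - -15631 = - \frac{5497}{402} + 15631 = \frac{6278165}{402}$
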